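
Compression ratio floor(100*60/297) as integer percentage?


100*m/n = 100*60/297 ≈ 20.202.
floor = 20.

20


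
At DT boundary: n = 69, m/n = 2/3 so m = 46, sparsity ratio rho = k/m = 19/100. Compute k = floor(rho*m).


m = 2/3*69 = 46.
rho = 19/100.
rho*m = 19/100*46 = 8.74.
k = floor(8.74) = 8.

8


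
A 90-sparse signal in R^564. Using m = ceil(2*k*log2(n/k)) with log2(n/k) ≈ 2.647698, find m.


log2(n/k) = log2(564/90) ≈ 2.647698.
2*k*log2(n/k) ≈ 2*90*2.647698 = 476.58564.
m = ceil(476.58564) = 477.

477


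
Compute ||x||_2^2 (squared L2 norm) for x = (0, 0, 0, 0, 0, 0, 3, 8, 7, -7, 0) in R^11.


Non-zero entries: [(6, 3), (7, 8), (8, 7), (9, -7)]
Squares: [9, 64, 49, 49]
||x||_2^2 = sum = 171.

171


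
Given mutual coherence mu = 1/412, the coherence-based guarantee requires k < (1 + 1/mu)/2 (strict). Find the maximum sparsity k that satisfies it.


1/mu = 412.
1 + 1/mu = 413.
(1 + 1/mu)/2 = 206.5 is not an integer, so k_max = floor(206.5) = 206.

206


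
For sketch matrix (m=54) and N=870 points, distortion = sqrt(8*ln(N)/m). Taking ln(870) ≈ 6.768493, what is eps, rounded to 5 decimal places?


ln(870) ≈ 6.768493.
8*ln(N)/m ≈ 8*6.768493/54 ≈ 1.0027397.
eps = sqrt(1.0027397) ≈ 1.0013689 ≈ 1.00137.

1.00137


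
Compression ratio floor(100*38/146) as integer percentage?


100*m/n = 100*38/146 ≈ 26.0274.
floor = 26.

26


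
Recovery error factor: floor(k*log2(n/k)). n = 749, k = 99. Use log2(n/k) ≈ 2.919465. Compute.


log2(n/k) = log2(749/99) ≈ 2.919465.
k*log2(n/k) ≈ 99*2.919465 = 289.027035.
floor(289.027035) = 289.

289


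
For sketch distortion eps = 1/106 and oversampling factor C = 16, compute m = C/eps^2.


1/eps = 106.
(1/eps)^2 = 11236.
m = 16*11236 = 179776.

179776


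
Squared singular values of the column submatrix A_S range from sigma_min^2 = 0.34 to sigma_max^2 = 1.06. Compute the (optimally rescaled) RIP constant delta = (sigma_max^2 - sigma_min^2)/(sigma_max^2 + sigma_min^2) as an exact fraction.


lambda_max - lambda_min = 1.06 - 0.34 = 0.72.
lambda_max + lambda_min = 1.06 + 0.34 = 1.40.
delta = 0.72/1.40 = 72/140 = 18/35.

18/35


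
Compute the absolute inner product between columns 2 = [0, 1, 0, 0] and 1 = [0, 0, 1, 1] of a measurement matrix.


Inner product: 0*0 + 1*0 + 0*1 + 0*1
Products: [0, 0, 0, 0]
Sum = 0.
|dot| = 0.

0


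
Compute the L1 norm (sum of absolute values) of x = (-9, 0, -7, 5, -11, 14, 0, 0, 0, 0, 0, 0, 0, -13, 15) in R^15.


Non-zero entries: [(0, -9), (2, -7), (3, 5), (4, -11), (5, 14), (13, -13), (14, 15)]
Absolute values: [9, 7, 5, 11, 14, 13, 15]
||x||_1 = sum = 74.

74


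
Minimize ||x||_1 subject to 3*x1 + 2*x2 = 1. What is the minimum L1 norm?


Axis intercepts:
  x1 = 1/3, x2 = 0: L1 = 1/3
  x1 = 0, x2 = 1/2: L1 = 1/2
x* = (1/3, 0)
||x*||_1 = 1/3.

1/3


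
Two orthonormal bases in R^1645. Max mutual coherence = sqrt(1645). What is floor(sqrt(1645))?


40^2 = 1600 <= 1645 < 1681 = 41^2, so 40 <= sqrt(1645) < 41.
floor(sqrt(1645)) = 40.

40


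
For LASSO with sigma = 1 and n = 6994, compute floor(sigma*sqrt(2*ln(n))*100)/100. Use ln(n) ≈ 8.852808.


ln(6994) ≈ 8.852808.
2*ln(n) ≈ 17.705616.
sqrt(2*ln(n)) ≈ sqrt(17.705616) ≈ 4.207804.
lambda ≈ 1*4.207804 = 4.207804.
floor(lambda*100)/100 = 4.20.

4.20


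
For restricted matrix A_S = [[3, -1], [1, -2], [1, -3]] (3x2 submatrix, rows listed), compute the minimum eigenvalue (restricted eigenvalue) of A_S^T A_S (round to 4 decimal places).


A_S^T A_S = [[11, -8], [-8, 14]].
trace = 25.
det = 90.
disc = trace^2 - 4*det = 625 - 4*90 = 265.
sqrt(265) ≈ 16.278821.
lam_min = (25 - sqrt(265))/2 ≈ (25 - 16.278821)/2 = 4.3605895 ≈ 4.3606.

4.3606


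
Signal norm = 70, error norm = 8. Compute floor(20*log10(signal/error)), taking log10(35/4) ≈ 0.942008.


||x||/||e|| = 70/8 = 35/4.
log10(35/4) ≈ 0.942008.
20*log10(||x||/||e||) ≈ 20*0.942008 = 18.84016.
floor(18.84016) = 18.

18


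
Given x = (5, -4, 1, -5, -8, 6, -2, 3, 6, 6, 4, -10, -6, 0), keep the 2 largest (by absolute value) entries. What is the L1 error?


Sorted |x_i| descending: [10, 8, 6, 6, 6, 6, 5, 5, 4, 4, 3, 2, 1, 0]
Keep top 2: [10, 8]
Tail entries: [6, 6, 6, 6, 5, 5, 4, 4, 3, 2, 1, 0]
L1 error = sum of tail = 48.

48


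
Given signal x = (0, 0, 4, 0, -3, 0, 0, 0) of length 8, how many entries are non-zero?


Non-zero positions: [2, 4].
Sparsity = 2.

2


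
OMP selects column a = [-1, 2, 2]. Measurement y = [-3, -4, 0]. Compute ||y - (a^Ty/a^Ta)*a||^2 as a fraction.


a^T a = 9.
a^T y = -5.
coeff = -5/9 = -5/9.
||r||^2 = 200/9.

200/9


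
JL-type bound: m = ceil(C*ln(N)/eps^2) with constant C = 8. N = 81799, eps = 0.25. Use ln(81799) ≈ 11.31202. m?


ln(81799) ≈ 11.31202.
eps^2 = 0.25^2 = 0.0625.
C*ln(N)/eps^2 ≈ 8*11.31202/0.0625 ≈ 1447.9386.
m = ceil(1447.9386) = 1448.

1448


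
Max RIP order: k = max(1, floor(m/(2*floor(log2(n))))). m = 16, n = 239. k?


floor(log2(239)) = 7.
2*7 = 14.
m/(2*floor(log2(n))) = 16/14 ≈ 1.1429.
floor = 1.
k = max(1, 1) = 1.

1


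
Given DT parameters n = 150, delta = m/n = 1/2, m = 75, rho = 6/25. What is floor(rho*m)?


m = 1/2*150 = 75.
rho = 6/25.
rho*m = 6/25*75 = 18.
k = floor(18) = 18.

18


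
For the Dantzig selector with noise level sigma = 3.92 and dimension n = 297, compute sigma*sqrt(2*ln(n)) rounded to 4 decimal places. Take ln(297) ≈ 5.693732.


ln(297) ≈ 5.693732.
2*ln(n) ≈ 11.387464.
sqrt(2*ln(n)) ≈ sqrt(11.387464) ≈ 3.374532.
threshold ≈ 3.92*3.374532 = 13.22816544 ≈ 13.2282.

13.2282


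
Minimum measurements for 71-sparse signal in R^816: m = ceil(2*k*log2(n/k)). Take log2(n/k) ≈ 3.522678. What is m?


log2(n/k) = log2(816/71) ≈ 3.522678.
2*k*log2(n/k) ≈ 2*71*3.522678 = 500.220276.
m = ceil(500.220276) = 501.

501


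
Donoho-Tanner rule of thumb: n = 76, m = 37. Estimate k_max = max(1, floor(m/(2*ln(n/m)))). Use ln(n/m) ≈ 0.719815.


n/m = 76/37.
ln(n/m) ≈ 0.719815.
2*ln(n/m) ≈ 1.43963.
m/(2*ln(n/m)) ≈ 37/1.43963 ≈ 25.701.
floor = 25.
k_max = max(1, 25) = 25.

25


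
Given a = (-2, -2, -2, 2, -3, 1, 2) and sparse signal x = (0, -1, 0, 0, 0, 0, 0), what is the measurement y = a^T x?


Non-zero terms: ['-2*-1']
Products: [2]
y = sum = 2.

2


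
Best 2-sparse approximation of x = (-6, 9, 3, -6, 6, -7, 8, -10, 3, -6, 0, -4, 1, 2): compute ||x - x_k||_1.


Sorted |x_i| descending: [10, 9, 8, 7, 6, 6, 6, 6, 4, 3, 3, 2, 1, 0]
Keep top 2: [10, 9]
Tail entries: [8, 7, 6, 6, 6, 6, 4, 3, 3, 2, 1, 0]
L1 error = sum of tail = 52.

52


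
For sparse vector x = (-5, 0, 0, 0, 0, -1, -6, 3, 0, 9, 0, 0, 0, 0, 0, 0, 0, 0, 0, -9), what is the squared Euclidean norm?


Non-zero entries: [(0, -5), (5, -1), (6, -6), (7, 3), (9, 9), (19, -9)]
Squares: [25, 1, 36, 9, 81, 81]
||x||_2^2 = sum = 233.

233


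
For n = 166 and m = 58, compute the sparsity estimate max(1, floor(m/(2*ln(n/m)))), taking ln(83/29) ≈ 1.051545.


n/m = 166/58 = 83/29.
ln(n/m) ≈ 1.051545.
2*ln(n/m) ≈ 2.10309.
m/(2*ln(n/m)) ≈ 58/2.10309 ≈ 27.5785.
floor = 27.
k_max = max(1, 27) = 27.

27


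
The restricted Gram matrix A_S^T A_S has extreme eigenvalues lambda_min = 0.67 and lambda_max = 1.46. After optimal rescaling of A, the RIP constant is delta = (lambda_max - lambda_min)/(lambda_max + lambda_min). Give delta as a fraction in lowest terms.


lambda_max - lambda_min = 1.46 - 0.67 = 0.79.
lambda_max + lambda_min = 1.46 + 0.67 = 2.13.
delta = 0.79/2.13 = 79/213.

79/213


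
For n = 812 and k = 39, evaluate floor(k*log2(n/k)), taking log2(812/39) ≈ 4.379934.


log2(n/k) = log2(812/39) ≈ 4.379934.
k*log2(n/k) ≈ 39*4.379934 = 170.817426.
floor(170.817426) = 170.

170


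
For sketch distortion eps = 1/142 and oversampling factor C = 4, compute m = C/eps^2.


1/eps = 142.
(1/eps)^2 = 20164.
m = 4*20164 = 80656.

80656


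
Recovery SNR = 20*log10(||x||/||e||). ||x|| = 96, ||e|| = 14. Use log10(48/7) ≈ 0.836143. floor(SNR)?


||x||/||e|| = 96/14 = 48/7.
log10(48/7) ≈ 0.836143.
20*log10(||x||/||e||) ≈ 20*0.836143 = 16.72286.
floor(16.72286) = 16.

16


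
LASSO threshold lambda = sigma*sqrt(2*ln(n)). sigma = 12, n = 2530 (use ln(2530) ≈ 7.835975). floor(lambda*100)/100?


ln(2530) ≈ 7.835975.
2*ln(n) ≈ 15.67195.
sqrt(2*ln(n)) ≈ sqrt(15.67195) ≈ 3.958781.
lambda ≈ 12*3.958781 = 47.505372.
floor(lambda*100)/100 = 47.50.

47.50


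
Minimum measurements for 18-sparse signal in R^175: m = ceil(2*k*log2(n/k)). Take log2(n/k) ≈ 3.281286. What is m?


log2(n/k) = log2(175/18) ≈ 3.281286.
2*k*log2(n/k) ≈ 2*18*3.281286 = 118.126296.
m = ceil(118.126296) = 119.

119


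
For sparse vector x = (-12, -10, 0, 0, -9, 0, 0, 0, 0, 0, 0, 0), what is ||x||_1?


Non-zero entries: [(0, -12), (1, -10), (4, -9)]
Absolute values: [12, 10, 9]
||x||_1 = sum = 31.

31


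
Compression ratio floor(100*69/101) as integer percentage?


100*m/n = 100*69/101 ≈ 68.3168.
floor = 68.

68


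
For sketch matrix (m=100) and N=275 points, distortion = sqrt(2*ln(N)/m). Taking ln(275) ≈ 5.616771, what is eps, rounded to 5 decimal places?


ln(275) ≈ 5.616771.
2*ln(N)/m ≈ 2*5.616771/100 ≈ 0.11233542.
eps = sqrt(0.11233542) ≈ 0.3351648 ≈ 0.33516.

0.33516


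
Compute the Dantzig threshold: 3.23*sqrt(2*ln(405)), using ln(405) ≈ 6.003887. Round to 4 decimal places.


ln(405) ≈ 6.003887.
2*ln(n) ≈ 12.007774.
sqrt(2*ln(n)) ≈ sqrt(12.007774) ≈ 3.465224.
threshold ≈ 3.23*3.465224 = 11.19267352 ≈ 11.1927.

11.1927


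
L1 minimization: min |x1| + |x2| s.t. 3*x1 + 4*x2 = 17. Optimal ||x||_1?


Axis intercepts:
  x1 = 17/3, x2 = 0: L1 = 17/3
  x1 = 0, x2 = 17/4: L1 = 17/4
x* = (0, 17/4)
||x*||_1 = 17/4.

17/4


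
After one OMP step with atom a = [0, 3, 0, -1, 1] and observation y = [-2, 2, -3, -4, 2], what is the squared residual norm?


a^T a = 11.
a^T y = 12.
coeff = 12/11 = 12/11.
||r||^2 = 263/11.

263/11


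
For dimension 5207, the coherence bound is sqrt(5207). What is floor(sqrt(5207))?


72^2 = 5184 <= 5207 < 5329 = 73^2, so 72 <= sqrt(5207) < 73.
floor(sqrt(5207)) = 72.

72


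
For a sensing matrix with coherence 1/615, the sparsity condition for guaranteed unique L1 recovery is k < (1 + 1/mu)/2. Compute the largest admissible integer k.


1/mu = 615.
1 + 1/mu = 616.
(1 + 1/mu)/2 = 308 is an integer and the inequality is strict, so k_max = 308 - 1 = 307.

307


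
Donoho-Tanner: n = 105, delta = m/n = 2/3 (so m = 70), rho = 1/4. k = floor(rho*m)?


m = 2/3*105 = 70.
rho = 1/4.
rho*m = 1/4*70 = 17.5.
k = floor(17.5) = 17.

17


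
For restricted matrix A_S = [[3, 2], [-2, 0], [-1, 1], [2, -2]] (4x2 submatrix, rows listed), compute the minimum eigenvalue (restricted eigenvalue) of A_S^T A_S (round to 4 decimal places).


A_S^T A_S = [[18, 1], [1, 9]].
trace = 27.
det = 161.
disc = trace^2 - 4*det = 729 - 4*161 = 85.
sqrt(85) ≈ 9.219544.
lam_min = (27 - sqrt(85))/2 ≈ (27 - 9.219544)/2 = 8.890228 ≈ 8.8902.

8.8902


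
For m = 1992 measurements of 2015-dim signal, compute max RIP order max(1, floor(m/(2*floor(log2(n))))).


floor(log2(2015)) = 10.
2*10 = 20.
m/(2*floor(log2(n))) = 1992/20 ≈ 99.6.
floor = 99.
k = max(1, 99) = 99.

99


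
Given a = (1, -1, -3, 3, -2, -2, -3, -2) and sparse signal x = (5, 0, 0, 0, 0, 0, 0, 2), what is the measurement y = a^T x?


Non-zero terms: ['1*5', '-2*2']
Products: [5, -4]
y = sum = 1.

1


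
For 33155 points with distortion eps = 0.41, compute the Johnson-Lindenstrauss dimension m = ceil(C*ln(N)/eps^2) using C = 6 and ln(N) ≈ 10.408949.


ln(33155) ≈ 10.408949.
eps^2 = 0.41^2 = 0.1681.
C*ln(N)/eps^2 ≈ 6*10.408949/0.1681 ≈ 371.527.
m = ceil(371.527) = 372.

372


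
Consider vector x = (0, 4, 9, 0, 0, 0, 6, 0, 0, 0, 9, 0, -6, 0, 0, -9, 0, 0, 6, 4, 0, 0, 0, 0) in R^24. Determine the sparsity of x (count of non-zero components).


Non-zero positions: [1, 2, 6, 10, 12, 15, 18, 19].
Sparsity = 8.

8


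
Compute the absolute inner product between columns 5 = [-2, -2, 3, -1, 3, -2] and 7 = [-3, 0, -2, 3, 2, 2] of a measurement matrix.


Inner product: -2*-3 + -2*0 + 3*-2 + -1*3 + 3*2 + -2*2
Products: [6, 0, -6, -3, 6, -4]
Sum = -1.
|dot| = 1.

1


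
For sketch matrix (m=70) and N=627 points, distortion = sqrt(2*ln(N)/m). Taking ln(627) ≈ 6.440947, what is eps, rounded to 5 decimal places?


ln(627) ≈ 6.440947.
2*ln(N)/m ≈ 2*6.440947/70 ≈ 0.18402706.
eps = sqrt(0.18402706) ≈ 0.4289838 ≈ 0.42898.

0.42898


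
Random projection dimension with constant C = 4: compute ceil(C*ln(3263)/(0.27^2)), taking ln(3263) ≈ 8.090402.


ln(3263) ≈ 8.090402.
eps^2 = 0.27^2 = 0.0729.
C*ln(N)/eps^2 ≈ 4*8.090402/0.0729 ≈ 443.9178.
m = ceil(443.9178) = 444.

444


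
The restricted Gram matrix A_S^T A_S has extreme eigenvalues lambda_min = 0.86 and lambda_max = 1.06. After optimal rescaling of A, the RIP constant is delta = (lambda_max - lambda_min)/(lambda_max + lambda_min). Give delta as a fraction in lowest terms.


lambda_max - lambda_min = 1.06 - 0.86 = 0.20.
lambda_max + lambda_min = 1.06 + 0.86 = 1.92.
delta = 0.20/1.92 = 20/192 = 5/48.

5/48


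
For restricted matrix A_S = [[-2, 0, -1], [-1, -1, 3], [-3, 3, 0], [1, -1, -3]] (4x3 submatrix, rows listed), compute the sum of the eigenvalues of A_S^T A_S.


Sum of eigenvalues of A_S^T A_S = trace(A_S^T A_S) = sum of squared column norms of A_S.
A_S^T A_S diagonal: [15, 11, 19].
trace = 15 + 11 + 19 = 45.

45


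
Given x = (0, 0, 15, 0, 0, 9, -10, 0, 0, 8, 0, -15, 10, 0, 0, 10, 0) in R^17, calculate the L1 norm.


Non-zero entries: [(2, 15), (5, 9), (6, -10), (9, 8), (11, -15), (12, 10), (15, 10)]
Absolute values: [15, 9, 10, 8, 15, 10, 10]
||x||_1 = sum = 77.

77


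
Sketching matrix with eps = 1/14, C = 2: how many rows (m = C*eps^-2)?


1/eps = 14.
(1/eps)^2 = 196.
m = 2*196 = 392.

392


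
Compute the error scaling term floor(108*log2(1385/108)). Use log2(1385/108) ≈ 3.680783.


log2(n/k) = log2(1385/108) ≈ 3.680783.
k*log2(n/k) ≈ 108*3.680783 = 397.524564.
floor(397.524564) = 397.

397


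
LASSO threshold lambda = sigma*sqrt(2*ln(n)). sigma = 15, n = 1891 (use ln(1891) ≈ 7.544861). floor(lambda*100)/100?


ln(1891) ≈ 7.544861.
2*ln(n) ≈ 15.089722.
sqrt(2*ln(n)) ≈ sqrt(15.089722) ≈ 3.884549.
lambda ≈ 15*3.884549 = 58.268235.
floor(lambda*100)/100 = 58.26.

58.26


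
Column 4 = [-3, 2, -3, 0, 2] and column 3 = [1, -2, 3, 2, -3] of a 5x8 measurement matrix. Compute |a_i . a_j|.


Inner product: -3*1 + 2*-2 + -3*3 + 0*2 + 2*-3
Products: [-3, -4, -9, 0, -6]
Sum = -22.
|dot| = 22.

22


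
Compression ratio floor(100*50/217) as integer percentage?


100*m/n = 100*50/217 ≈ 23.0415.
floor = 23.

23


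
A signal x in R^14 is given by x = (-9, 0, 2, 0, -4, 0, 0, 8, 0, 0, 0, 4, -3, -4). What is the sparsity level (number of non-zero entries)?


Non-zero positions: [0, 2, 4, 7, 11, 12, 13].
Sparsity = 7.

7


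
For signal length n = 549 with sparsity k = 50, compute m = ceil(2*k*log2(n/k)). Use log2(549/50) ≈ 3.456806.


log2(n/k) = log2(549/50) ≈ 3.456806.
2*k*log2(n/k) ≈ 2*50*3.456806 = 345.6806.
m = ceil(345.6806) = 346.

346


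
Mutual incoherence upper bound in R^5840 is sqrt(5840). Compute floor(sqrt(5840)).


76^2 = 5776 <= 5840 < 5929 = 77^2, so 76 <= sqrt(5840) < 77.
floor(sqrt(5840)) = 76.

76


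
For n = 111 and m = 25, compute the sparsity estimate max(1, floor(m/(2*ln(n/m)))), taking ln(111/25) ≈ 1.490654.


n/m = 111/25.
ln(n/m) ≈ 1.490654.
2*ln(n/m) ≈ 2.981308.
m/(2*ln(n/m)) ≈ 25/2.981308 ≈ 8.3856.
floor = 8.
k_max = max(1, 8) = 8.

8


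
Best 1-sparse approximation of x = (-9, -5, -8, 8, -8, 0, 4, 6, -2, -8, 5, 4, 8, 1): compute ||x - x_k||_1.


Sorted |x_i| descending: [9, 8, 8, 8, 8, 8, 6, 5, 5, 4, 4, 2, 1, 0]
Keep top 1: [9]
Tail entries: [8, 8, 8, 8, 8, 6, 5, 5, 4, 4, 2, 1, 0]
L1 error = sum of tail = 67.

67


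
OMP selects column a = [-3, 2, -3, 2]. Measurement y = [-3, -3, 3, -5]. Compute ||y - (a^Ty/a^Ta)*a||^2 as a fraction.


a^T a = 26.
a^T y = -16.
coeff = -16/26 = -8/13.
||r||^2 = 548/13.

548/13


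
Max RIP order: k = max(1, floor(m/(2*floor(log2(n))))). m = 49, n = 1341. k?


floor(log2(1341)) = 10.
2*10 = 20.
m/(2*floor(log2(n))) = 49/20 ≈ 2.45.
floor = 2.
k = max(1, 2) = 2.

2


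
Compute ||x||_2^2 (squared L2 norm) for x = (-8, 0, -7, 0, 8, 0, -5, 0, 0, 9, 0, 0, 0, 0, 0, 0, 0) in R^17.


Non-zero entries: [(0, -8), (2, -7), (4, 8), (6, -5), (9, 9)]
Squares: [64, 49, 64, 25, 81]
||x||_2^2 = sum = 283.

283


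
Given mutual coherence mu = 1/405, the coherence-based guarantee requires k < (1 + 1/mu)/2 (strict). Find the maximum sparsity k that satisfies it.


1/mu = 405.
1 + 1/mu = 406.
(1 + 1/mu)/2 = 203 is an integer and the inequality is strict, so k_max = 203 - 1 = 202.

202


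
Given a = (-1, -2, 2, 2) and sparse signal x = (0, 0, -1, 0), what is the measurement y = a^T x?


Non-zero terms: ['2*-1']
Products: [-2]
y = sum = -2.

-2


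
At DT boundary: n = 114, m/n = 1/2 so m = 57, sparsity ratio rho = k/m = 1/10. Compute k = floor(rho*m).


m = 1/2*114 = 57.
rho = 1/10.
rho*m = 1/10*57 = 5.7.
k = floor(5.7) = 5.

5


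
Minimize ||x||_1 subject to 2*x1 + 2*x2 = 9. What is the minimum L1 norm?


Axis intercepts:
  x1 = 9/2, x2 = 0: L1 = 9/2
  x1 = 0, x2 = 9/2: L1 = 9/2
x* = (9/2, 0)
||x*||_1 = 9/2.

9/2


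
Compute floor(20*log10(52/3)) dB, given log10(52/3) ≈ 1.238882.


||x||/||e|| = 52/3.
log10(52/3) ≈ 1.238882.
20*log10(||x||/||e||) ≈ 20*1.238882 = 24.77764.
floor(24.77764) = 24.

24


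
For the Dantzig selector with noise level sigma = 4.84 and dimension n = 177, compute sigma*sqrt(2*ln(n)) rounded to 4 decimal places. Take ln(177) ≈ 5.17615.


ln(177) ≈ 5.17615.
2*ln(n) ≈ 10.3523.
sqrt(2*ln(n)) ≈ sqrt(10.3523) ≈ 3.217499.
threshold ≈ 4.84*3.217499 = 15.57269516 ≈ 15.5727.

15.5727


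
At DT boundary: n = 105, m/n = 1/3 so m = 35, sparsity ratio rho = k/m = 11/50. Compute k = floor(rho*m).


m = 1/3*105 = 35.
rho = 11/50.
rho*m = 11/50*35 = 7.7.
k = floor(7.7) = 7.

7


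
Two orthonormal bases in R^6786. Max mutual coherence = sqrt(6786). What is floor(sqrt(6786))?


82^2 = 6724 <= 6786 < 6889 = 83^2, so 82 <= sqrt(6786) < 83.
floor(sqrt(6786)) = 82.

82


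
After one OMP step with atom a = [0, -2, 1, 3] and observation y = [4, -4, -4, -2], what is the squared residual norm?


a^T a = 14.
a^T y = -2.
coeff = -2/14 = -1/7.
||r||^2 = 362/7.

362/7


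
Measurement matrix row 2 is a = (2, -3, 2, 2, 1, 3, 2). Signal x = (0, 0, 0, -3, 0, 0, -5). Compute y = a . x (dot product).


Non-zero terms: ['2*-3', '2*-5']
Products: [-6, -10]
y = sum = -16.

-16


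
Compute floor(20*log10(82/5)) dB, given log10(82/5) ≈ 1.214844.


||x||/||e|| = 82/5.
log10(82/5) ≈ 1.214844.
20*log10(||x||/||e||) ≈ 20*1.214844 = 24.29688.
floor(24.29688) = 24.

24


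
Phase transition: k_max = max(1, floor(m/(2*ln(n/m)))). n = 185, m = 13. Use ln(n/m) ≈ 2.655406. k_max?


n/m = 185/13.
ln(n/m) ≈ 2.655406.
2*ln(n/m) ≈ 5.310812.
m/(2*ln(n/m)) ≈ 13/5.310812 ≈ 2.4478.
floor = 2.
k_max = max(1, 2) = 2.

2


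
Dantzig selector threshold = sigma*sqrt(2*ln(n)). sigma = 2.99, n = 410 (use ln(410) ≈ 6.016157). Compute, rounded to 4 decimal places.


ln(410) ≈ 6.016157.
2*ln(n) ≈ 12.032314.
sqrt(2*ln(n)) ≈ sqrt(12.032314) ≈ 3.468763.
threshold ≈ 2.99*3.468763 = 10.37160137 ≈ 10.3716.

10.3716


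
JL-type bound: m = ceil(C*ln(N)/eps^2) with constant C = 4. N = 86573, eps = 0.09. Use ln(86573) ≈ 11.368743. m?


ln(86573) ≈ 11.368743.
eps^2 = 0.09^2 = 0.0081.
C*ln(N)/eps^2 ≈ 4*11.368743/0.0081 ≈ 5614.1941.
m = ceil(5614.1941) = 5615.

5615


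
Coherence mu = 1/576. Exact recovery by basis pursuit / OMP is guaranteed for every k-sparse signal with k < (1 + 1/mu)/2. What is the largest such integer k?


1/mu = 576.
1 + 1/mu = 577.
(1 + 1/mu)/2 = 288.5 is not an integer, so k_max = floor(288.5) = 288.

288


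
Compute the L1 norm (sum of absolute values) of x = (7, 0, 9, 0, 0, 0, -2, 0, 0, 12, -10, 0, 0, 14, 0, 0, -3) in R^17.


Non-zero entries: [(0, 7), (2, 9), (6, -2), (9, 12), (10, -10), (13, 14), (16, -3)]
Absolute values: [7, 9, 2, 12, 10, 14, 3]
||x||_1 = sum = 57.

57


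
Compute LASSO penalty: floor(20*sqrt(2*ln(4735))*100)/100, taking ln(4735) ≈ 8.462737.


ln(4735) ≈ 8.462737.
2*ln(n) ≈ 16.925474.
sqrt(2*ln(n)) ≈ sqrt(16.925474) ≈ 4.114058.
lambda ≈ 20*4.114058 = 82.28116.
floor(lambda*100)/100 = 82.28.

82.28


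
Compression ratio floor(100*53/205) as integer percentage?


100*m/n = 100*53/205 ≈ 25.8537.
floor = 25.

25


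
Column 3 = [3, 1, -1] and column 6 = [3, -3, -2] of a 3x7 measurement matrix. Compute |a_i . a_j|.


Inner product: 3*3 + 1*-3 + -1*-2
Products: [9, -3, 2]
Sum = 8.
|dot| = 8.

8


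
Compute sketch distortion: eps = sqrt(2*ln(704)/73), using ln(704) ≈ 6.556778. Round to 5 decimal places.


ln(704) ≈ 6.556778.
2*ln(N)/m ≈ 2*6.556778/73 ≈ 0.17963775.
eps = sqrt(0.17963775) ≈ 0.4238369 ≈ 0.42384.

0.42384


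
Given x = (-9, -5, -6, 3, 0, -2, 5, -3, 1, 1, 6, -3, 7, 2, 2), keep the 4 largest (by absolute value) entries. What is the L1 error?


Sorted |x_i| descending: [9, 7, 6, 6, 5, 5, 3, 3, 3, 2, 2, 2, 1, 1, 0]
Keep top 4: [9, 7, 6, 6]
Tail entries: [5, 5, 3, 3, 3, 2, 2, 2, 1, 1, 0]
L1 error = sum of tail = 27.

27


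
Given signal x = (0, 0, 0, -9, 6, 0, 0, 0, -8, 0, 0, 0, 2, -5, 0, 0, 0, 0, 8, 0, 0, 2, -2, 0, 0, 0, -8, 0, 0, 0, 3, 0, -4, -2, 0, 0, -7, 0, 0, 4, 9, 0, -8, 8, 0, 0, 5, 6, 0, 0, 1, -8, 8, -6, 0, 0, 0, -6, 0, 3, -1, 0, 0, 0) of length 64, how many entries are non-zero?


Non-zero positions: [3, 4, 8, 12, 13, 18, 21, 22, 26, 30, 32, 33, 36, 39, 40, 42, 43, 46, 47, 50, 51, 52, 53, 57, 59, 60].
Sparsity = 26.

26


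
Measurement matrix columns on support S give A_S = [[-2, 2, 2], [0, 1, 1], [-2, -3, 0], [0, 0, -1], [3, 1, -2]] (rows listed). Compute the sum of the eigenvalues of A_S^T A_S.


Sum of eigenvalues of A_S^T A_S = trace(A_S^T A_S) = sum of squared column norms of A_S.
A_S^T A_S diagonal: [17, 15, 10].
trace = 17 + 15 + 10 = 42.

42


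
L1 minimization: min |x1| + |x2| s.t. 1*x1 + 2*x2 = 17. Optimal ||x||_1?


Axis intercepts:
  x1 = 17, x2 = 0: L1 = 17
  x1 = 0, x2 = 17/2: L1 = 17/2
x* = (0, 17/2)
||x*||_1 = 17/2.

17/2


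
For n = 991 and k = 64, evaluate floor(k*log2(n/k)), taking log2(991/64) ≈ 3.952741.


log2(n/k) = log2(991/64) ≈ 3.952741.
k*log2(n/k) ≈ 64*3.952741 = 252.975424.
floor(252.975424) = 252.

252


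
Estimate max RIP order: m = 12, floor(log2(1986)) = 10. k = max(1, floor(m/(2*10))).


floor(log2(1986)) = 10.
2*10 = 20.
m/(2*floor(log2(n))) = 12/20 ≈ 0.6.
floor = 0.
k = max(1, 0) = 1.

1


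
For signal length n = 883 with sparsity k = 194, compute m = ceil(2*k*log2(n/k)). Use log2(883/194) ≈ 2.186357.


log2(n/k) = log2(883/194) ≈ 2.186357.
2*k*log2(n/k) ≈ 2*194*2.186357 = 848.306516.
m = ceil(848.306516) = 849.

849


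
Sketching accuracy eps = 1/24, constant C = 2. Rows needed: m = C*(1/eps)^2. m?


1/eps = 24.
(1/eps)^2 = 576.
m = 2*576 = 1152.

1152


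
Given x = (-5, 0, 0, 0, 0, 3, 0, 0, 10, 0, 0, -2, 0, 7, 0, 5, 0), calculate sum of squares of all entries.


Non-zero entries: [(0, -5), (5, 3), (8, 10), (11, -2), (13, 7), (15, 5)]
Squares: [25, 9, 100, 4, 49, 25]
||x||_2^2 = sum = 212.

212


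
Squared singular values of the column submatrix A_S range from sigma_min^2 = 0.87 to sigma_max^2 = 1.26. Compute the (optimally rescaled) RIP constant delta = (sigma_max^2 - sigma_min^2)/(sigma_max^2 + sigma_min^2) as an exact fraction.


lambda_max - lambda_min = 1.26 - 0.87 = 0.39.
lambda_max + lambda_min = 1.26 + 0.87 = 2.13.
delta = 0.39/2.13 = 39/213 = 13/71.

13/71


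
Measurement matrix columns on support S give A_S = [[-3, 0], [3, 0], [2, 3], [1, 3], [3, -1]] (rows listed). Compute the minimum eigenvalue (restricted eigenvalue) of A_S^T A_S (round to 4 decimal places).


A_S^T A_S = [[32, 6], [6, 19]].
trace = 51.
det = 572.
disc = trace^2 - 4*det = 2601 - 4*572 = 313.
sqrt(313) ≈ 17.691806.
lam_min = (51 - sqrt(313))/2 ≈ (51 - 17.691806)/2 = 16.654097 ≈ 16.6541.

16.6541


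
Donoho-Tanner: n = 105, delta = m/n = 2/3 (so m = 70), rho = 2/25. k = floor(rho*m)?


m = 2/3*105 = 70.
rho = 2/25.
rho*m = 2/25*70 = 5.6.
k = floor(5.6) = 5.

5


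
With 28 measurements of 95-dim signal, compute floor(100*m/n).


100*m/n = 100*28/95 ≈ 29.4737.
floor = 29.

29


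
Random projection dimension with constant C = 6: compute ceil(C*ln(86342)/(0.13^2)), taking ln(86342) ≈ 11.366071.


ln(86342) ≈ 11.366071.
eps^2 = 0.13^2 = 0.0169.
C*ln(N)/eps^2 ≈ 6*11.366071/0.0169 ≈ 4035.2915.
m = ceil(4035.2915) = 4036.

4036


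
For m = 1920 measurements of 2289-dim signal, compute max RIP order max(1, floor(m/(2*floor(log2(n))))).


floor(log2(2289)) = 11.
2*11 = 22.
m/(2*floor(log2(n))) = 1920/22 ≈ 87.2727.
floor = 87.
k = max(1, 87) = 87.

87


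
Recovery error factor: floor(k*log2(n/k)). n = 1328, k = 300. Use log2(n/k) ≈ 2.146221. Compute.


log2(n/k) = log2(1328/300) ≈ 2.146221.
k*log2(n/k) ≈ 300*2.146221 = 643.8663.
floor(643.8663) = 643.

643


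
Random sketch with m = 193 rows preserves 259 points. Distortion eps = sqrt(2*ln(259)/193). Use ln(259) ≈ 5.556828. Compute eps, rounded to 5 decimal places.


ln(259) ≈ 5.556828.
2*ln(N)/m ≈ 2*5.556828/193 ≈ 0.05758371.
eps = sqrt(0.05758371) ≈ 0.2399661 ≈ 0.23997.

0.23997


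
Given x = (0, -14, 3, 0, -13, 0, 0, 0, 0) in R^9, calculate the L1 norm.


Non-zero entries: [(1, -14), (2, 3), (4, -13)]
Absolute values: [14, 3, 13]
||x||_1 = sum = 30.

30


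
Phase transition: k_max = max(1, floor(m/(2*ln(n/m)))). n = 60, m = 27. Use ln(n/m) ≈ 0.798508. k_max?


n/m = 60/27 = 20/9.
ln(n/m) ≈ 0.798508.
2*ln(n/m) ≈ 1.597016.
m/(2*ln(n/m)) ≈ 27/1.597016 ≈ 16.9065.
floor = 16.
k_max = max(1, 16) = 16.

16


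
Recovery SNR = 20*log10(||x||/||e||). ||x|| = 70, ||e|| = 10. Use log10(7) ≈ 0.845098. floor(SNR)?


||x||/||e|| = 70/10 = 7.
log10(7) ≈ 0.845098.
20*log10(||x||/||e||) ≈ 20*0.845098 = 16.90196.
floor(16.90196) = 16.

16


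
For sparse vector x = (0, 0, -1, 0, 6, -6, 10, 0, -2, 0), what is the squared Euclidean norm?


Non-zero entries: [(2, -1), (4, 6), (5, -6), (6, 10), (8, -2)]
Squares: [1, 36, 36, 100, 4]
||x||_2^2 = sum = 177.

177


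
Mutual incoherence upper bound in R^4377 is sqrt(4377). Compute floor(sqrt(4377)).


66^2 = 4356 <= 4377 < 4489 = 67^2, so 66 <= sqrt(4377) < 67.
floor(sqrt(4377)) = 66.

66


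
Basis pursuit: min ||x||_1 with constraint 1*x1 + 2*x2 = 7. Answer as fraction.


Axis intercepts:
  x1 = 7, x2 = 0: L1 = 7
  x1 = 0, x2 = 7/2: L1 = 7/2
x* = (0, 7/2)
||x*||_1 = 7/2.

7/2


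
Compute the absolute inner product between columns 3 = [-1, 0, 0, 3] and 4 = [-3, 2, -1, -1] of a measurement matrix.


Inner product: -1*-3 + 0*2 + 0*-1 + 3*-1
Products: [3, 0, 0, -3]
Sum = 0.
|dot| = 0.

0


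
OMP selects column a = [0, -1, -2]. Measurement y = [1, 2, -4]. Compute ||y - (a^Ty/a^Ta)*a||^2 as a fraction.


a^T a = 5.
a^T y = 6.
coeff = 6/5 = 6/5.
||r||^2 = 69/5.

69/5


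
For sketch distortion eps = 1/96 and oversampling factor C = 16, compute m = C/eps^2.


1/eps = 96.
(1/eps)^2 = 9216.
m = 16*9216 = 147456.

147456


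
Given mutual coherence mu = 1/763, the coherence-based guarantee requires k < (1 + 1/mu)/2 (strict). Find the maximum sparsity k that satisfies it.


1/mu = 763.
1 + 1/mu = 764.
(1 + 1/mu)/2 = 382 is an integer and the inequality is strict, so k_max = 382 - 1 = 381.

381


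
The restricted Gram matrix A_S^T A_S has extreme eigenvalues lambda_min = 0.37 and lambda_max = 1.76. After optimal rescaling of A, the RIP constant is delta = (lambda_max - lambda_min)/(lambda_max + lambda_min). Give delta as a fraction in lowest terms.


lambda_max - lambda_min = 1.76 - 0.37 = 1.39.
lambda_max + lambda_min = 1.76 + 0.37 = 2.13.
delta = 1.39/2.13 = 139/213.

139/213


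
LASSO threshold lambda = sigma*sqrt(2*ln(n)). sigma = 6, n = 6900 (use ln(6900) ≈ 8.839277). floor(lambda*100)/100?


ln(6900) ≈ 8.839277.
2*ln(n) ≈ 17.678554.
sqrt(2*ln(n)) ≈ sqrt(17.678554) ≈ 4.204587.
lambda ≈ 6*4.204587 = 25.227522.
floor(lambda*100)/100 = 25.22.

25.22


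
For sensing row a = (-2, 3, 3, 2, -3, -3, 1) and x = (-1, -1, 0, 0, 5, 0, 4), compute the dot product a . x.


Non-zero terms: ['-2*-1', '3*-1', '-3*5', '1*4']
Products: [2, -3, -15, 4]
y = sum = -12.

-12


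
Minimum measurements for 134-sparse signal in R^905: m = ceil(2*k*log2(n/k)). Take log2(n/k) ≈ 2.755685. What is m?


log2(n/k) = log2(905/134) ≈ 2.755685.
2*k*log2(n/k) ≈ 2*134*2.755685 = 738.52358.
m = ceil(738.52358) = 739.

739


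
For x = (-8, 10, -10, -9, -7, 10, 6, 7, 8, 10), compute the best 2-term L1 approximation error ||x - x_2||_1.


Sorted |x_i| descending: [10, 10, 10, 10, 9, 8, 8, 7, 7, 6]
Keep top 2: [10, 10]
Tail entries: [10, 10, 9, 8, 8, 7, 7, 6]
L1 error = sum of tail = 65.

65


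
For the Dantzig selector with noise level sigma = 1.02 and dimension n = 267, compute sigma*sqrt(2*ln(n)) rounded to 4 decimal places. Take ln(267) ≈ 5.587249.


ln(267) ≈ 5.587249.
2*ln(n) ≈ 11.174498.
sqrt(2*ln(n)) ≈ sqrt(11.174498) ≈ 3.342828.
threshold ≈ 1.02*3.342828 = 3.40968456 ≈ 3.4097.

3.4097


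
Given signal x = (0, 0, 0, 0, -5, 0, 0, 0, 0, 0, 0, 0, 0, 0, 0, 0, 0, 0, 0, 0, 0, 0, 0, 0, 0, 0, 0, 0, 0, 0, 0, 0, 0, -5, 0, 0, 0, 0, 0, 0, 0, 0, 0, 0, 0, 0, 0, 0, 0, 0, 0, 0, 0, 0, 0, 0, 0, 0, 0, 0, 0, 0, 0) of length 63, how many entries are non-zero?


Non-zero positions: [4, 33].
Sparsity = 2.

2


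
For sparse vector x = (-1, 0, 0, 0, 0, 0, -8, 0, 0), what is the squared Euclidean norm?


Non-zero entries: [(0, -1), (6, -8)]
Squares: [1, 64]
||x||_2^2 = sum = 65.

65


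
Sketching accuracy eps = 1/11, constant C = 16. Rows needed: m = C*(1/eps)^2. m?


1/eps = 11.
(1/eps)^2 = 121.
m = 16*121 = 1936.

1936


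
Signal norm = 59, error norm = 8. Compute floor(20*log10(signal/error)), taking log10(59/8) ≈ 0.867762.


||x||/||e|| = 59/8.
log10(59/8) ≈ 0.867762.
20*log10(||x||/||e||) ≈ 20*0.867762 = 17.35524.
floor(17.35524) = 17.

17


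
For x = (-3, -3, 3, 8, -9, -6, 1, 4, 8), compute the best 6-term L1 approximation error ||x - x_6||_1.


Sorted |x_i| descending: [9, 8, 8, 6, 4, 3, 3, 3, 1]
Keep top 6: [9, 8, 8, 6, 4, 3]
Tail entries: [3, 3, 1]
L1 error = sum of tail = 7.

7


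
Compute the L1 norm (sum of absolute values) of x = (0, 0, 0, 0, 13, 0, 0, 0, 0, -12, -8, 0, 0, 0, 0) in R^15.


Non-zero entries: [(4, 13), (9, -12), (10, -8)]
Absolute values: [13, 12, 8]
||x||_1 = sum = 33.

33


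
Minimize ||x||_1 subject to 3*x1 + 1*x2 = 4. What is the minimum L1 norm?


Axis intercepts:
  x1 = 4/3, x2 = 0: L1 = 4/3
  x1 = 0, x2 = 4: L1 = 4
x* = (4/3, 0)
||x*||_1 = 4/3.

4/3


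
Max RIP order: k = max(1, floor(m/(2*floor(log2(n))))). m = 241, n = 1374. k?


floor(log2(1374)) = 10.
2*10 = 20.
m/(2*floor(log2(n))) = 241/20 ≈ 12.05.
floor = 12.
k = max(1, 12) = 12.

12


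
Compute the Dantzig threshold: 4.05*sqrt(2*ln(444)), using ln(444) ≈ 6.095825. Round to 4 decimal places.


ln(444) ≈ 6.095825.
2*ln(n) ≈ 12.19165.
sqrt(2*ln(n)) ≈ sqrt(12.19165) ≈ 3.491654.
threshold ≈ 4.05*3.491654 = 14.1411987 ≈ 14.1412.

14.1412


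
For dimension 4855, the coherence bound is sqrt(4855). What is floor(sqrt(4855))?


69^2 = 4761 <= 4855 < 4900 = 70^2, so 69 <= sqrt(4855) < 70.
floor(sqrt(4855)) = 69.

69


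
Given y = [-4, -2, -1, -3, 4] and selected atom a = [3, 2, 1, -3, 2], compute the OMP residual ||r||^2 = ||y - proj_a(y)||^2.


a^T a = 27.
a^T y = 0.
coeff = 0/27 = 0.
||r||^2 = 46.

46


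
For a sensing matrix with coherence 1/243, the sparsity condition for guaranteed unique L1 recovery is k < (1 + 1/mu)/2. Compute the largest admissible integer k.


1/mu = 243.
1 + 1/mu = 244.
(1 + 1/mu)/2 = 122 is an integer and the inequality is strict, so k_max = 122 - 1 = 121.

121


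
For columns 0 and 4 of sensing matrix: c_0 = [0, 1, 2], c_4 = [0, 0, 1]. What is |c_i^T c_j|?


Inner product: 0*0 + 1*0 + 2*1
Products: [0, 0, 2]
Sum = 2.
|dot| = 2.

2


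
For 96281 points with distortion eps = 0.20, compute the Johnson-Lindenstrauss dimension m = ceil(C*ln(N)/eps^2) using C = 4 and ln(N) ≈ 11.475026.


ln(96281) ≈ 11.475026.
eps^2 = 0.20^2 = 0.04.
C*ln(N)/eps^2 ≈ 4*11.475026/0.04 ≈ 1147.5026.
m = ceil(1147.5026) = 1148.

1148


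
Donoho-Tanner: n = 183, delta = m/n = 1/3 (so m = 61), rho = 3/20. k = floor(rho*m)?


m = 1/3*183 = 61.
rho = 3/20.
rho*m = 3/20*61 = 9.15.
k = floor(9.15) = 9.

9


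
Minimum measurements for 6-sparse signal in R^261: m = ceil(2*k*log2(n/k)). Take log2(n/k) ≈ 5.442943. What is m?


log2(n/k) = log2(261/6) ≈ 5.442943.
2*k*log2(n/k) ≈ 2*6*5.442943 = 65.315316.
m = ceil(65.315316) = 66.

66


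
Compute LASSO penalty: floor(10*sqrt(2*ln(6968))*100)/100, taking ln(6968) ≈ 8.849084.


ln(6968) ≈ 8.849084.
2*ln(n) ≈ 17.698168.
sqrt(2*ln(n)) ≈ sqrt(17.698168) ≈ 4.206919.
lambda ≈ 10*4.206919 = 42.06919.
floor(lambda*100)/100 = 42.06.

42.06


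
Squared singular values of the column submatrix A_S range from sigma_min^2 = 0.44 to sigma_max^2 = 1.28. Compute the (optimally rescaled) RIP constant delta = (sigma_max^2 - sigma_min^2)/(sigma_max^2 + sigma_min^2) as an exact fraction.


lambda_max - lambda_min = 1.28 - 0.44 = 0.84.
lambda_max + lambda_min = 1.28 + 0.44 = 1.72.
delta = 0.84/1.72 = 84/172 = 21/43.

21/43


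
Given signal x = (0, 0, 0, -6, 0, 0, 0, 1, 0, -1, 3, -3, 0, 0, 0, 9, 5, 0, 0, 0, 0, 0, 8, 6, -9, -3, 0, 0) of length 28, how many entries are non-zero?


Non-zero positions: [3, 7, 9, 10, 11, 15, 16, 22, 23, 24, 25].
Sparsity = 11.

11


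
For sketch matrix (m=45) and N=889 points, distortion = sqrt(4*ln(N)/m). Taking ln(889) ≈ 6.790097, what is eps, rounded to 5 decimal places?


ln(889) ≈ 6.790097.
4*ln(N)/m ≈ 4*6.790097/45 ≈ 0.60356418.
eps = sqrt(0.60356418) ≈ 0.7768939 ≈ 0.77689.

0.77689


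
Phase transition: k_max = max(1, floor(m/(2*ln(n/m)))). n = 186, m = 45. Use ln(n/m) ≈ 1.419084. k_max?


n/m = 186/45 = 62/15.
ln(n/m) ≈ 1.419084.
2*ln(n/m) ≈ 2.838168.
m/(2*ln(n/m)) ≈ 45/2.838168 ≈ 15.8553.
floor = 15.
k_max = max(1, 15) = 15.

15


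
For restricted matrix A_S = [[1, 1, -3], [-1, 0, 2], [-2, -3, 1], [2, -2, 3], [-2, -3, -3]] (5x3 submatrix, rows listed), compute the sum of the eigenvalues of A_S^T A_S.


Sum of eigenvalues of A_S^T A_S = trace(A_S^T A_S) = sum of squared column norms of A_S.
A_S^T A_S diagonal: [14, 23, 32].
trace = 14 + 23 + 32 = 69.

69


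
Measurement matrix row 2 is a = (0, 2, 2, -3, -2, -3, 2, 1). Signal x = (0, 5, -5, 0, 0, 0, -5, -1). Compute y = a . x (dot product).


Non-zero terms: ['2*5', '2*-5', '2*-5', '1*-1']
Products: [10, -10, -10, -1]
y = sum = -11.

-11


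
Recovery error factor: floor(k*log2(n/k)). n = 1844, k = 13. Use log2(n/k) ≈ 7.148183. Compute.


log2(n/k) = log2(1844/13) ≈ 7.148183.
k*log2(n/k) ≈ 13*7.148183 = 92.926379.
floor(92.926379) = 92.

92


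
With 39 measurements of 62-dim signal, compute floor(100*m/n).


100*m/n = 100*39/62 ≈ 62.9032.
floor = 62.

62


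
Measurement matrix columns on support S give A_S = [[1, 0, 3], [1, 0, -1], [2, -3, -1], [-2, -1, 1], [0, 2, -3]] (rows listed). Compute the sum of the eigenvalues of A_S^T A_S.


Sum of eigenvalues of A_S^T A_S = trace(A_S^T A_S) = sum of squared column norms of A_S.
A_S^T A_S diagonal: [10, 14, 21].
trace = 10 + 14 + 21 = 45.

45


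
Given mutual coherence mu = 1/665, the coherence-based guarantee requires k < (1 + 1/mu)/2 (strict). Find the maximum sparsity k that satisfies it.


1/mu = 665.
1 + 1/mu = 666.
(1 + 1/mu)/2 = 333 is an integer and the inequality is strict, so k_max = 333 - 1 = 332.

332


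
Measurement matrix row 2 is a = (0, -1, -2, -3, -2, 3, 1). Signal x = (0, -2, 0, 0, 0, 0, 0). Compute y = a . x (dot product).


Non-zero terms: ['-1*-2']
Products: [2]
y = sum = 2.

2


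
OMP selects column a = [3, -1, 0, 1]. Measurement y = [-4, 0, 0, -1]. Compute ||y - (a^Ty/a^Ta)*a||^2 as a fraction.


a^T a = 11.
a^T y = -13.
coeff = -13/11 = -13/11.
||r||^2 = 18/11.

18/11


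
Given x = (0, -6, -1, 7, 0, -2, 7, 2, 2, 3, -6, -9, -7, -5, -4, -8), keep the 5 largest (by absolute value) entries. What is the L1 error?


Sorted |x_i| descending: [9, 8, 7, 7, 7, 6, 6, 5, 4, 3, 2, 2, 2, 1, 0, 0]
Keep top 5: [9, 8, 7, 7, 7]
Tail entries: [6, 6, 5, 4, 3, 2, 2, 2, 1, 0, 0]
L1 error = sum of tail = 31.

31


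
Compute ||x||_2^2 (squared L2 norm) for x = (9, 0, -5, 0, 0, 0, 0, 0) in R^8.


Non-zero entries: [(0, 9), (2, -5)]
Squares: [81, 25]
||x||_2^2 = sum = 106.

106


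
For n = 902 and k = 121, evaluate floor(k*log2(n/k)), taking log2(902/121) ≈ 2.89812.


log2(n/k) = log2(902/121) ≈ 2.89812.
k*log2(n/k) ≈ 121*2.89812 = 350.67252.
floor(350.67252) = 350.

350


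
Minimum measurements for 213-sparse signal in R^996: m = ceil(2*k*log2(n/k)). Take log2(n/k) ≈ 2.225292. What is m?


log2(n/k) = log2(996/213) ≈ 2.225292.
2*k*log2(n/k) ≈ 2*213*2.225292 = 947.974392.
m = ceil(947.974392) = 948.

948


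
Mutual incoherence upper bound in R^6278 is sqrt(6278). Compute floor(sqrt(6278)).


79^2 = 6241 <= 6278 < 6400 = 80^2, so 79 <= sqrt(6278) < 80.
floor(sqrt(6278)) = 79.

79


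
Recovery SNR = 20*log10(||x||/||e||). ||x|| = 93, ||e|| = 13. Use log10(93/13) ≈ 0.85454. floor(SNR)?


||x||/||e|| = 93/13.
log10(93/13) ≈ 0.85454.
20*log10(||x||/||e||) ≈ 20*0.85454 = 17.0908.
floor(17.0908) = 17.

17


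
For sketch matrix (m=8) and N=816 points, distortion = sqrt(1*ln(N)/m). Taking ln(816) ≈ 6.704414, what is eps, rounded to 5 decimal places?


ln(816) ≈ 6.704414.
1*ln(N)/m ≈ 1*6.704414/8 ≈ 0.83805175.
eps = sqrt(0.83805175) ≈ 0.9154517 ≈ 0.91545.

0.91545


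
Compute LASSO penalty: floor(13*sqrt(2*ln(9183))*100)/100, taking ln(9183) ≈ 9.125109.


ln(9183) ≈ 9.125109.
2*ln(n) ≈ 18.250218.
sqrt(2*ln(n)) ≈ sqrt(18.250218) ≈ 4.272027.
lambda ≈ 13*4.272027 = 55.536351.
floor(lambda*100)/100 = 55.53.

55.53


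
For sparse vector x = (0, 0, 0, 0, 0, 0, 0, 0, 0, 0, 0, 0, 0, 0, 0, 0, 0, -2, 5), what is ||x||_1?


Non-zero entries: [(17, -2), (18, 5)]
Absolute values: [2, 5]
||x||_1 = sum = 7.

7


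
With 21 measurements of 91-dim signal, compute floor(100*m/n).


100*m/n = 100*21/91 ≈ 23.0769.
floor = 23.

23


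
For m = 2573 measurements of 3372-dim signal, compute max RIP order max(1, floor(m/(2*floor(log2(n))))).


floor(log2(3372)) = 11.
2*11 = 22.
m/(2*floor(log2(n))) = 2573/22 ≈ 116.9545.
floor = 116.
k = max(1, 116) = 116.

116


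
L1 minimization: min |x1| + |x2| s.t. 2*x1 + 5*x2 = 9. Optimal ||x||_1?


Axis intercepts:
  x1 = 9/2, x2 = 0: L1 = 9/2
  x1 = 0, x2 = 9/5: L1 = 9/5
x* = (0, 9/5)
||x*||_1 = 9/5.

9/5


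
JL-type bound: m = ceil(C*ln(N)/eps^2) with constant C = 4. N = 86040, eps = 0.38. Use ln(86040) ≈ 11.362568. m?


ln(86040) ≈ 11.362568.
eps^2 = 0.38^2 = 0.1444.
C*ln(N)/eps^2 ≈ 4*11.362568/0.1444 ≈ 314.7526.
m = ceil(314.7526) = 315.

315


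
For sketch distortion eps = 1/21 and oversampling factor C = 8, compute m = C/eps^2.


1/eps = 21.
(1/eps)^2 = 441.
m = 8*441 = 3528.

3528
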